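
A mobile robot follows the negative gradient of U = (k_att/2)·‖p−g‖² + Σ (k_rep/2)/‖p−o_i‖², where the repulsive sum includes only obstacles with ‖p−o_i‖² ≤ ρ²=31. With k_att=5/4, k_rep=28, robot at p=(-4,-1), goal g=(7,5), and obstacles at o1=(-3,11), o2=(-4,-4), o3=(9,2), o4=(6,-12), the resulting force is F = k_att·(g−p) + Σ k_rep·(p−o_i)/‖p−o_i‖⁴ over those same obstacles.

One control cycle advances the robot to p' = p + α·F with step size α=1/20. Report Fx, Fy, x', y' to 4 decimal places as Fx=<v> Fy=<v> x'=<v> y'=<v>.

Fx=13.7500 Fy=8.5370 x'=-3.3125 y'=-0.5731

F_att = 5/4·(g−p) = 5/4·(11,6) = (13.7500,7.5000)
o1: d²=145 > ρ²=31 → inactive
o2: d²=9 ≤ ρ²=31; F_rep = 28·(0,3)/9² = (0.0000,1.0370)
o3: d²=178 > ρ²=31 → inactive
o4: d²=221 > ρ²=31 → inactive
F = F_att + ΣF_rep = (13.7500,8.5370)
p' = p + 1/20·F = (-3.3125,-0.5731)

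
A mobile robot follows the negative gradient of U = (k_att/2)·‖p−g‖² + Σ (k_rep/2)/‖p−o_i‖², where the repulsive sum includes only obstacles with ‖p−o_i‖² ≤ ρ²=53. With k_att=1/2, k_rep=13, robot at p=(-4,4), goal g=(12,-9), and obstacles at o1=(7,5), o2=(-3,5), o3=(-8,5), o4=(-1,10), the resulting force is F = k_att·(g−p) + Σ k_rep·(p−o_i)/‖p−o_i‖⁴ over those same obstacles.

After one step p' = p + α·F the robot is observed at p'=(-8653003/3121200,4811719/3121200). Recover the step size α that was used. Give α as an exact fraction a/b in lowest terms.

F_att = 1/2·(g−p) = 1/2·(16,-13) = (8.0000,-6.5000)
o1: d²=122 > ρ²=53 → inactive
o2: d²=2 ≤ ρ²=53; F_rep = 13·(-1,-1)/2² = (-3.2500,-3.2500)
o3: d²=17 ≤ ρ²=53; F_rep = 13·(4,-1)/17² = (0.1799,-0.0450)
o4: d²=45 ≤ ρ²=53; F_rep = 13·(-3,-6)/45² = (-0.0193,-0.0385)
F = F_att + ΣF_rep = (4.9107,-9.8335)
Δp = p'−p = (1.2277,-2.4584); α = Δx/Fx = (3831797/3121200) / (3831797/780300) = 1/4
check: Δy/Fy = (-7673081/3121200) / (-7673081/780300) = 1/4 ✓

α = 1/4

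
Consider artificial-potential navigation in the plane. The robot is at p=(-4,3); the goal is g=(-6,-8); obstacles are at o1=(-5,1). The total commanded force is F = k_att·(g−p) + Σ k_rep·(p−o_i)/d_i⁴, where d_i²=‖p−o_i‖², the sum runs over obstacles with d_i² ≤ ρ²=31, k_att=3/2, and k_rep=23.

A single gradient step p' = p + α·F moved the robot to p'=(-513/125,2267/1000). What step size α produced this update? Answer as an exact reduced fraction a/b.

F_att = 3/2·(g−p) = 3/2·(-2,-11) = (-3.0000,-16.5000)
o1: d²=5 ≤ ρ²=31; F_rep = 23·(1,2)/5² = (0.9200,1.8400)
F = F_att + ΣF_rep = (-2.0800,-14.6600)
Δp = p'−p = (-0.1040,-0.7330); α = Δx/Fx = (-13/125) / (-52/25) = 1/20
check: Δy/Fy = (-733/1000) / (-733/50) = 1/20 ✓

α = 1/20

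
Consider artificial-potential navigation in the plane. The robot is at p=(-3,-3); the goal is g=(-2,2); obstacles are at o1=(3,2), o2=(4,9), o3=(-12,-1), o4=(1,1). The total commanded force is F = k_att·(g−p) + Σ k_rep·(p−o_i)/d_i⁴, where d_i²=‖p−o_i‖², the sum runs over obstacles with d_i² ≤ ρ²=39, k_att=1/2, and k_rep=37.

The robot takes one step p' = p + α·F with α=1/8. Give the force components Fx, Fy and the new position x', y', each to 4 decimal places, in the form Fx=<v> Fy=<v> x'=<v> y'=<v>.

F_att = 1/2·(g−p) = 1/2·(1,5) = (0.5000,2.5000)
o1: d²=61 > ρ²=39 → inactive
o2: d²=193 > ρ²=39 → inactive
o3: d²=85 > ρ²=39 → inactive
o4: d²=32 ≤ ρ²=39; F_rep = 37·(-4,-4)/32² = (-0.1445,-0.1445)
F = F_att + ΣF_rep = (0.3555,2.3555)
p' = p + 1/8·F = (-2.9556,-2.7056)

Fx=0.3555 Fy=2.3555 x'=-2.9556 y'=-2.7056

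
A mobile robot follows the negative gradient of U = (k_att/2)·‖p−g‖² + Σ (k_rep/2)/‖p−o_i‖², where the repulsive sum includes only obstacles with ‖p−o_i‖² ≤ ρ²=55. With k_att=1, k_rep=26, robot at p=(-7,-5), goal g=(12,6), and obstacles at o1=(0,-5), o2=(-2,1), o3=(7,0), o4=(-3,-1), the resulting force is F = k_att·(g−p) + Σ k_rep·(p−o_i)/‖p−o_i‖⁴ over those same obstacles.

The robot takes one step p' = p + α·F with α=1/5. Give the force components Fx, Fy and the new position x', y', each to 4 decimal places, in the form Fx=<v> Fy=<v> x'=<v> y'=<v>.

F_att = 1·(g−p) = 1·(19,11) = (19.0000,11.0000)
o1: d²=49 ≤ ρ²=55; F_rep = 26·(-7,0)/49² = (-0.0758,0.0000)
o2: d²=61 > ρ²=55 → inactive
o3: d²=221 > ρ²=55 → inactive
o4: d²=32 ≤ ρ²=55; F_rep = 26·(-4,-4)/32² = (-0.1016,-0.1016)
F = F_att + ΣF_rep = (18.8226,10.8984)
p' = p + 1/5·F = (-3.2355,-2.8203)

Fx=18.8226 Fy=10.8984 x'=-3.2355 y'=-2.8203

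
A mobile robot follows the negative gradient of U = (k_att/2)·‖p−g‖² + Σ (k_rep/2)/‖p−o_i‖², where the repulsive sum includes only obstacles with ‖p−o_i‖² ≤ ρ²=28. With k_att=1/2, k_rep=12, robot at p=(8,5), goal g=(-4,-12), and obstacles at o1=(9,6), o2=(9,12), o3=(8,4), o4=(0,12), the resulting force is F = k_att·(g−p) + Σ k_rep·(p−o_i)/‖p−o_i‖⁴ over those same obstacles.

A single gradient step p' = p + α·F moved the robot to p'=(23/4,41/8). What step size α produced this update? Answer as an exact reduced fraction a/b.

α = 1/4

F_att = 1/2·(g−p) = 1/2·(-12,-17) = (-6.0000,-8.5000)
o1: d²=2 ≤ ρ²=28; F_rep = 12·(-1,-1)/2² = (-3.0000,-3.0000)
o2: d²=50 > ρ²=28 → inactive
o3: d²=1 ≤ ρ²=28; F_rep = 12·(0,1)/1² = (0.0000,12.0000)
o4: d²=113 > ρ²=28 → inactive
F = F_att + ΣF_rep = (-9.0000,0.5000)
Δp = p'−p = (-2.2500,0.1250); α = Δx/Fx = (-9/4) / (-9) = 1/4
check: Δy/Fy = (1/8) / (1/2) = 1/4 ✓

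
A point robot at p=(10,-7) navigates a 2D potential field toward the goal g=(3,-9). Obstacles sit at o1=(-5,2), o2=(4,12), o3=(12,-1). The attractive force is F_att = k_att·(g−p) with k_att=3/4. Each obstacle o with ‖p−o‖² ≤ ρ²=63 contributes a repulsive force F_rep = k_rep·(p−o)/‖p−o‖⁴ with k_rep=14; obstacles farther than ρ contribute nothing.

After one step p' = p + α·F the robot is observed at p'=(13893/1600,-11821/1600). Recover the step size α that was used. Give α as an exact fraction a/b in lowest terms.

F_att = 3/4·(g−p) = 3/4·(-7,-2) = (-5.2500,-1.5000)
o1: d²=306 > ρ²=63 → inactive
o2: d²=397 > ρ²=63 → inactive
o3: d²=40 ≤ ρ²=63; F_rep = 14·(-2,-6)/40² = (-0.0175,-0.0525)
F = F_att + ΣF_rep = (-5.2675,-1.5525)
Δp = p'−p = (-1.3169,-0.3881); α = Δx/Fx = (-2107/1600) / (-2107/400) = 1/4
check: Δy/Fy = (-621/1600) / (-621/400) = 1/4 ✓

α = 1/4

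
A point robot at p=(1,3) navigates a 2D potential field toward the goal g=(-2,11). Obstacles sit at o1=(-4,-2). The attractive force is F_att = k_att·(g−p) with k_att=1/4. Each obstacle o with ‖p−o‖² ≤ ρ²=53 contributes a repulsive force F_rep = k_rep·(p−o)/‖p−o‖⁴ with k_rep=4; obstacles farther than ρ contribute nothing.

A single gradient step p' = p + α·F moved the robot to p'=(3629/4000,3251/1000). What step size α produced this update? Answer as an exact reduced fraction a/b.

α = 1/8

F_att = 1/4·(g−p) = 1/4·(-3,8) = (-0.7500,2.0000)
o1: d²=50 ≤ ρ²=53; F_rep = 4·(5,5)/50² = (0.0080,0.0080)
F = F_att + ΣF_rep = (-0.7420,2.0080)
Δp = p'−p = (-0.0927,0.2510); α = Δx/Fx = (-371/4000) / (-371/500) = 1/8
check: Δy/Fy = (251/1000) / (251/125) = 1/8 ✓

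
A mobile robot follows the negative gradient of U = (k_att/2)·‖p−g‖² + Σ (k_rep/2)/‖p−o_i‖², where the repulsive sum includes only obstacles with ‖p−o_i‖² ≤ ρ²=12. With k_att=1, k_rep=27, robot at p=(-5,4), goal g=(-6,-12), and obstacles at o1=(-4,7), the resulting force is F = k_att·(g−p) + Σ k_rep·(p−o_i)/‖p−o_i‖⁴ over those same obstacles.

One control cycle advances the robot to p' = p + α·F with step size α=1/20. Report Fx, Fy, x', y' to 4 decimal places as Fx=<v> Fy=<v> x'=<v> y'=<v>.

F_att = 1·(g−p) = 1·(-1,-16) = (-1.0000,-16.0000)
o1: d²=10 ≤ ρ²=12; F_rep = 27·(-1,-3)/10² = (-0.2700,-0.8100)
F = F_att + ΣF_rep = (-1.2700,-16.8100)
p' = p + 1/20·F = (-5.0635,3.1595)

Fx=-1.2700 Fy=-16.8100 x'=-5.0635 y'=3.1595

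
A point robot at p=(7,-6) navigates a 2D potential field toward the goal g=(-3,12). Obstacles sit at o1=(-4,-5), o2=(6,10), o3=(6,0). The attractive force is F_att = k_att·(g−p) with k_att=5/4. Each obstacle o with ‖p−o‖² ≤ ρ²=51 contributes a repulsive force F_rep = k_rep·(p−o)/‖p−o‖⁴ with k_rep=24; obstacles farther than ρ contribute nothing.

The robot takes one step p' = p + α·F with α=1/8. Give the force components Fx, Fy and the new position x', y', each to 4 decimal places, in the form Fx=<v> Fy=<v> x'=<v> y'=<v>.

F_att = 5/4·(g−p) = 5/4·(-10,18) = (-12.5000,22.5000)
o1: d²=122 > ρ²=51 → inactive
o2: d²=257 > ρ²=51 → inactive
o3: d²=37 ≤ ρ²=51; F_rep = 24·(1,-6)/37² = (0.0175,-0.1052)
F = F_att + ΣF_rep = (-12.4825,22.3948)
p' = p + 1/8·F = (5.4397,-3.2006)

Fx=-12.4825 Fy=22.3948 x'=5.4397 y'=-3.2006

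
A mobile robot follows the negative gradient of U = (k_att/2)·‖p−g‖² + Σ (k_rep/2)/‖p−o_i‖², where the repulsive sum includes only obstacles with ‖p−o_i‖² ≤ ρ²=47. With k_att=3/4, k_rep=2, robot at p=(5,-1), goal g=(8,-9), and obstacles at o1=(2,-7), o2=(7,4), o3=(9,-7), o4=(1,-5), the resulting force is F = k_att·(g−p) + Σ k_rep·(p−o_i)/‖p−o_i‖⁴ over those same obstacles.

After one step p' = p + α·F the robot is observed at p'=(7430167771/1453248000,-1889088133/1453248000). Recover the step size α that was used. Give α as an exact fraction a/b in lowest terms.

F_att = 3/4·(g−p) = 3/4·(3,-8) = (2.2500,-6.0000)
o1: d²=45 ≤ ρ²=47; F_rep = 2·(3,6)/45² = (0.0030,0.0059)
o2: d²=29 ≤ ρ²=47; F_rep = 2·(-2,-5)/29² = (-0.0048,-0.0119)
o3: d²=52 > ρ²=47 → inactive
o4: d²=32 ≤ ρ²=47; F_rep = 2·(4,4)/32² = (0.0078,0.0078)
F = F_att + ΣF_rep = (2.2560,-5.9982)
Δp = p'−p = (0.1128,-0.2999); α = Δx/Fx = (163927771/1453248000) / (163927771/72662400) = 1/20
check: Δy/Fy = (-435840133/1453248000) / (-435840133/72662400) = 1/20 ✓

α = 1/20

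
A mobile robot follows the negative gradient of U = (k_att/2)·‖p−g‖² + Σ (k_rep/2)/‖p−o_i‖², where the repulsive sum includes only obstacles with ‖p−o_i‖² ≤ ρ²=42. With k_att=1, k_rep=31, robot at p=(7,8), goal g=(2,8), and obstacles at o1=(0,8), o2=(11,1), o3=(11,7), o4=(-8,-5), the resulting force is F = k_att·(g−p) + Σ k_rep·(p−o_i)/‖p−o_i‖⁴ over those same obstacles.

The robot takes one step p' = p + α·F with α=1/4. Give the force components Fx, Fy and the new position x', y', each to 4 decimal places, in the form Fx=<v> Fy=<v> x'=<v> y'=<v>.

F_att = 1·(g−p) = 1·(-5,0) = (-5.0000,0.0000)
o1: d²=49 > ρ²=42 → inactive
o2: d²=65 > ρ²=42 → inactive
o3: d²=17 ≤ ρ²=42; F_rep = 31·(-4,1)/17² = (-0.4291,0.1073)
o4: d²=394 > ρ²=42 → inactive
F = F_att + ΣF_rep = (-5.4291,0.1073)
p' = p + 1/4·F = (5.6427,8.0268)

Fx=-5.4291 Fy=0.1073 x'=5.6427 y'=8.0268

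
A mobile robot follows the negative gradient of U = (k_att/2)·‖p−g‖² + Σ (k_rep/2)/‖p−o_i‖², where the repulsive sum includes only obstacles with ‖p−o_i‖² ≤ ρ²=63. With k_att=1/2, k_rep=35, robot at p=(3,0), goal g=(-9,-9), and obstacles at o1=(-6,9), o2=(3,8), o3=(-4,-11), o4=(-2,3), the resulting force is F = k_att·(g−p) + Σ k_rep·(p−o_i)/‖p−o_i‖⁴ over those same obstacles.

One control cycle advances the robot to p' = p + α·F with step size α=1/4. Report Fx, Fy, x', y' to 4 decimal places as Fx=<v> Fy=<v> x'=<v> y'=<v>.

Fx=-5.8486 Fy=-4.5908 x'=1.5378 y'=-1.1477

F_att = 1/2·(g−p) = 1/2·(-12,-9) = (-6.0000,-4.5000)
o1: d²=162 > ρ²=63 → inactive
o2: d²=64 > ρ²=63 → inactive
o3: d²=170 > ρ²=63 → inactive
o4: d²=34 ≤ ρ²=63; F_rep = 35·(5,-3)/34² = (0.1514,-0.0908)
F = F_att + ΣF_rep = (-5.8486,-4.5908)
p' = p + 1/4·F = (1.5378,-1.1477)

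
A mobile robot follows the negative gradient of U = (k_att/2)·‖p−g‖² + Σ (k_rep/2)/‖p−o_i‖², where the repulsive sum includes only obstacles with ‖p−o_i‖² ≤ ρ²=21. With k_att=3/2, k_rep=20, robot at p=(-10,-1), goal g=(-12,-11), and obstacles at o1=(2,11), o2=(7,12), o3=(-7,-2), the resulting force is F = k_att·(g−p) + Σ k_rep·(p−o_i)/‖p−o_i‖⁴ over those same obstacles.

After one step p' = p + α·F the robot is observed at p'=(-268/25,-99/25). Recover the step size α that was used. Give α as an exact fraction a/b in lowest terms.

F_att = 3/2·(g−p) = 3/2·(-2,-10) = (-3.0000,-15.0000)
o1: d²=288 > ρ²=21 → inactive
o2: d²=458 > ρ²=21 → inactive
o3: d²=10 ≤ ρ²=21; F_rep = 20·(-3,1)/10² = (-0.6000,0.2000)
F = F_att + ΣF_rep = (-3.6000,-14.8000)
Δp = p'−p = (-0.7200,-2.9600); α = Δx/Fx = (-18/25) / (-18/5) = 1/5
check: Δy/Fy = (-74/25) / (-74/5) = 1/5 ✓

α = 1/5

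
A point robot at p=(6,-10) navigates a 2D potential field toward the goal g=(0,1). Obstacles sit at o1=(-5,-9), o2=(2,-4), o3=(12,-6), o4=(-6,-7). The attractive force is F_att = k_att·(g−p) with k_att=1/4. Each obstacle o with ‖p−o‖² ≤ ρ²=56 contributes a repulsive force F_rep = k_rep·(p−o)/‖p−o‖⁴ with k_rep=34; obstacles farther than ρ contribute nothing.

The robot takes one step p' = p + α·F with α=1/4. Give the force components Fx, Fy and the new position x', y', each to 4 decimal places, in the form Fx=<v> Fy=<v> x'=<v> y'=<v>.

Fx=-1.5251 Fy=2.6243 x'=5.6187 y'=-9.3439

F_att = 1/4·(g−p) = 1/4·(-6,11) = (-1.5000,2.7500)
o1: d²=122 > ρ²=56 → inactive
o2: d²=52 ≤ ρ²=56; F_rep = 34·(4,-6)/52² = (0.0503,-0.0754)
o3: d²=52 ≤ ρ²=56; F_rep = 34·(-6,-4)/52² = (-0.0754,-0.0503)
o4: d²=153 > ρ²=56 → inactive
F = F_att + ΣF_rep = (-1.5251,2.6243)
p' = p + 1/4·F = (5.6187,-9.3439)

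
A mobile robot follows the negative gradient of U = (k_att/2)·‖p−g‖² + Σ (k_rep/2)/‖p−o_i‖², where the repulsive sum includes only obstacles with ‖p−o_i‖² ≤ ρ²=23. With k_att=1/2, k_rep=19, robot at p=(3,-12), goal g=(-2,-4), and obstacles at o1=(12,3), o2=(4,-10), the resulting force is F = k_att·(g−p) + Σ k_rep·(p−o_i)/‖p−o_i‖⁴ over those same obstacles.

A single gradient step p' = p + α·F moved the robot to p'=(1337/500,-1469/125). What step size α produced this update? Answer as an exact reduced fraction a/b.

α = 1/10

F_att = 1/2·(g−p) = 1/2·(-5,8) = (-2.5000,4.0000)
o1: d²=306 > ρ²=23 → inactive
o2: d²=5 ≤ ρ²=23; F_rep = 19·(-1,-2)/5² = (-0.7600,-1.5200)
F = F_att + ΣF_rep = (-3.2600,2.4800)
Δp = p'−p = (-0.3260,0.2480); α = Δx/Fx = (-163/500) / (-163/50) = 1/10
check: Δy/Fy = (31/125) / (62/25) = 1/10 ✓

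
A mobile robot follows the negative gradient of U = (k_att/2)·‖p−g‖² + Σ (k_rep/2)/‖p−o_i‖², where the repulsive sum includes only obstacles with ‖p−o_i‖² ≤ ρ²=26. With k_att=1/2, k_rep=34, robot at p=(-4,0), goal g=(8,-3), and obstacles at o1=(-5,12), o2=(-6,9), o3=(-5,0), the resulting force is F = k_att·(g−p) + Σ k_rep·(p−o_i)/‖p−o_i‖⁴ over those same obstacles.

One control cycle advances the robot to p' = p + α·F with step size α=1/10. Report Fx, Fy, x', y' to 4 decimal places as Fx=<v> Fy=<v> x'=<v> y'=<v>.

Fx=40.0000 Fy=-1.5000 x'=0.0000 y'=-0.1500

F_att = 1/2·(g−p) = 1/2·(12,-3) = (6.0000,-1.5000)
o1: d²=145 > ρ²=26 → inactive
o2: d²=85 > ρ²=26 → inactive
o3: d²=1 ≤ ρ²=26; F_rep = 34·(1,0)/1² = (34.0000,0.0000)
F = F_att + ΣF_rep = (40.0000,-1.5000)
p' = p + 1/10·F = (0.0000,-0.1500)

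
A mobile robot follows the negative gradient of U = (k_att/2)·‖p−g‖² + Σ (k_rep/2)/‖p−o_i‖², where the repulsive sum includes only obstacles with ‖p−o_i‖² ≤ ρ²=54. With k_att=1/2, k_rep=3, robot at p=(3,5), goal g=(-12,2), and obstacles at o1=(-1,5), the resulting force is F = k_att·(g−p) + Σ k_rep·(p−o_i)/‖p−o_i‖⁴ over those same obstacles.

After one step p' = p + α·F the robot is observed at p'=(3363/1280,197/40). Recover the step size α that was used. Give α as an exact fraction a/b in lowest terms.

F_att = 1/2·(g−p) = 1/2·(-15,-3) = (-7.5000,-1.5000)
o1: d²=16 ≤ ρ²=54; F_rep = 3·(4,0)/16² = (0.0469,0.0000)
F = F_att + ΣF_rep = (-7.4531,-1.5000)
Δp = p'−p = (-0.3727,-0.0750); α = Δx/Fx = (-477/1280) / (-477/64) = 1/20
check: Δy/Fy = (-3/40) / (-3/2) = 1/20 ✓

α = 1/20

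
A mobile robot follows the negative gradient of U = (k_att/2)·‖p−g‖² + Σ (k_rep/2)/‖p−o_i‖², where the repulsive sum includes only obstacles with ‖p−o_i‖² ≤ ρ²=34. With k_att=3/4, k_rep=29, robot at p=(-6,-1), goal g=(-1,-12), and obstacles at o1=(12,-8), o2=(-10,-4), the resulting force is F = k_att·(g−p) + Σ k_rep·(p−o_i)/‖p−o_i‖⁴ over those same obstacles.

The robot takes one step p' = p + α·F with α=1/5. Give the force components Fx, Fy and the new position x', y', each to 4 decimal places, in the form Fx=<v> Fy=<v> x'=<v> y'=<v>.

F_att = 3/4·(g−p) = 3/4·(5,-11) = (3.7500,-8.2500)
o1: d²=373 > ρ²=34 → inactive
o2: d²=25 ≤ ρ²=34; F_rep = 29·(4,3)/25² = (0.1856,0.1392)
F = F_att + ΣF_rep = (3.9356,-8.1108)
p' = p + 1/5·F = (-5.2129,-2.6222)

Fx=3.9356 Fy=-8.1108 x'=-5.2129 y'=-2.6222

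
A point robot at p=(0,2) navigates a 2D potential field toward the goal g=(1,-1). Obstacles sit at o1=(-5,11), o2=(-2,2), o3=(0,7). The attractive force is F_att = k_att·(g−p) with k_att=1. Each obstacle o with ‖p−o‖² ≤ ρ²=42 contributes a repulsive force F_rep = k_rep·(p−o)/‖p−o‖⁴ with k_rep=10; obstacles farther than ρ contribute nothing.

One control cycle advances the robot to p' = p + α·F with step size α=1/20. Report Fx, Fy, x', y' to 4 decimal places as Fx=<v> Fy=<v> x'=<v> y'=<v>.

F_att = 1·(g−p) = 1·(1,-3) = (1.0000,-3.0000)
o1: d²=106 > ρ²=42 → inactive
o2: d²=4 ≤ ρ²=42; F_rep = 10·(2,0)/4² = (1.2500,0.0000)
o3: d²=25 ≤ ρ²=42; F_rep = 10·(0,-5)/25² = (0.0000,-0.0800)
F = F_att + ΣF_rep = (2.2500,-3.0800)
p' = p + 1/20·F = (0.1125,1.8460)

Fx=2.2500 Fy=-3.0800 x'=0.1125 y'=1.8460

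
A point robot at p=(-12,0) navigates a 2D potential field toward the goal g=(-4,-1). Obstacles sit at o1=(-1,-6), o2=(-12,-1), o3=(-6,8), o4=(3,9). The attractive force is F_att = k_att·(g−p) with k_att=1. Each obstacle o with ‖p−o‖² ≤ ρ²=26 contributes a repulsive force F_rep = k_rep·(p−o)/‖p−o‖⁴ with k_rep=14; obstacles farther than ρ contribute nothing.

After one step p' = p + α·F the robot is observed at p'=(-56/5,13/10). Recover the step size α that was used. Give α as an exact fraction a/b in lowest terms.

α = 1/10

F_att = 1·(g−p) = 1·(8,-1) = (8.0000,-1.0000)
o1: d²=157 > ρ²=26 → inactive
o2: d²=1 ≤ ρ²=26; F_rep = 14·(0,1)/1² = (0.0000,14.0000)
o3: d²=100 > ρ²=26 → inactive
o4: d²=306 > ρ²=26 → inactive
F = F_att + ΣF_rep = (8.0000,13.0000)
Δp = p'−p = (0.8000,1.3000); α = Δx/Fx = (4/5) / (8) = 1/10
check: Δy/Fy = (13/10) / (13) = 1/10 ✓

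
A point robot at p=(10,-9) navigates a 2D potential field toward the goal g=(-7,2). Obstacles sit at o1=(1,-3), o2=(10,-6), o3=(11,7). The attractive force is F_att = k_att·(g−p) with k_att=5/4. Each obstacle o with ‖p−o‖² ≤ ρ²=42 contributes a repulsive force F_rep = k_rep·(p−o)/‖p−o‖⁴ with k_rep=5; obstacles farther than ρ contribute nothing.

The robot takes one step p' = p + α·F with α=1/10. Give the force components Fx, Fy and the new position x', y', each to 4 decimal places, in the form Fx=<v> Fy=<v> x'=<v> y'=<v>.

F_att = 5/4·(g−p) = 5/4·(-17,11) = (-21.2500,13.7500)
o1: d²=117 > ρ²=42 → inactive
o2: d²=9 ≤ ρ²=42; F_rep = 5·(0,-3)/9² = (0.0000,-0.1852)
o3: d²=257 > ρ²=42 → inactive
F = F_att + ΣF_rep = (-21.2500,13.5648)
p' = p + 1/10·F = (7.8750,-7.6435)

Fx=-21.2500 Fy=13.5648 x'=7.8750 y'=-7.6435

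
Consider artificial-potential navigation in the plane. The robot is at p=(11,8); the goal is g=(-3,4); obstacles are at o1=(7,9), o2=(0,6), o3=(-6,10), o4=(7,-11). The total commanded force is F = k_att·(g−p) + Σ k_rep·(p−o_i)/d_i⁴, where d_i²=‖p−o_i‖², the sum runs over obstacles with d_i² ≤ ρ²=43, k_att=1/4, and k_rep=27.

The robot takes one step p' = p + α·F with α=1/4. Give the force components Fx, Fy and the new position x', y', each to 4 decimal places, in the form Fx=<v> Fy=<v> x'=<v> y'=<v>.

Fx=-3.1263 Fy=-1.0934 x'=10.2184 y'=7.7266

F_att = 1/4·(g−p) = 1/4·(-14,-4) = (-3.5000,-1.0000)
o1: d²=17 ≤ ρ²=43; F_rep = 27·(4,-1)/17² = (0.3737,-0.0934)
o2: d²=125 > ρ²=43 → inactive
o3: d²=293 > ρ²=43 → inactive
o4: d²=377 > ρ²=43 → inactive
F = F_att + ΣF_rep = (-3.1263,-1.0934)
p' = p + 1/4·F = (10.2184,7.7266)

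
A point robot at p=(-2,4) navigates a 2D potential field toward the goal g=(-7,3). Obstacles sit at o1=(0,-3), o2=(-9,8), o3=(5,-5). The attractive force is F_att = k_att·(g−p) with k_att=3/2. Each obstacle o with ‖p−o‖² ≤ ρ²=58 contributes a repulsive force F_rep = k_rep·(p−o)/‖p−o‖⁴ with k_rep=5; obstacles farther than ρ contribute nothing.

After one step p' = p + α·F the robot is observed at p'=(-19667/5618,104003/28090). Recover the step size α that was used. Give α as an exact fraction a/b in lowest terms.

α = 1/5

F_att = 3/2·(g−p) = 3/2·(-5,-1) = (-7.5000,-1.5000)
o1: d²=53 ≤ ρ²=58; F_rep = 5·(-2,7)/53² = (-0.0036,0.0125)
o2: d²=65 > ρ²=58 → inactive
o3: d²=130 > ρ²=58 → inactive
F = F_att + ΣF_rep = (-7.5036,-1.4875)
Δp = p'−p = (-1.5007,-0.2975); α = Δx/Fx = (-8431/5618) / (-42155/5618) = 1/5
check: Δy/Fy = (-8357/28090) / (-8357/5618) = 1/5 ✓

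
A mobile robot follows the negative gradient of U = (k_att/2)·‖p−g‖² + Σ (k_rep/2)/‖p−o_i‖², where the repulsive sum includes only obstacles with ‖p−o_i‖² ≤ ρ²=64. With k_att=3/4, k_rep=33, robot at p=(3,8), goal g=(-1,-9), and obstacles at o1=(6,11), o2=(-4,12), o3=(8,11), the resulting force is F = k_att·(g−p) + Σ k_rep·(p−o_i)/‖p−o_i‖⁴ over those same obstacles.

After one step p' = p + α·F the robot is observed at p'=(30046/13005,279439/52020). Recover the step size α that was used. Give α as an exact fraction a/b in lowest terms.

F_att = 3/4·(g−p) = 3/4·(-4,-17) = (-3.0000,-12.7500)
o1: d²=18 ≤ ρ²=64; F_rep = 33·(-3,-3)/18² = (-0.3056,-0.3056)
o2: d²=65 > ρ²=64 → inactive
o3: d²=34 ≤ ρ²=64; F_rep = 33·(-5,-3)/34² = (-0.1427,-0.0856)
F = F_att + ΣF_rep = (-3.4483,-13.1412)
Δp = p'−p = (-0.6897,-2.6282); α = Δx/Fx = (-8969/13005) / (-8969/2601) = 1/5
check: Δy/Fy = (-136721/52020) / (-136721/10404) = 1/5 ✓

α = 1/5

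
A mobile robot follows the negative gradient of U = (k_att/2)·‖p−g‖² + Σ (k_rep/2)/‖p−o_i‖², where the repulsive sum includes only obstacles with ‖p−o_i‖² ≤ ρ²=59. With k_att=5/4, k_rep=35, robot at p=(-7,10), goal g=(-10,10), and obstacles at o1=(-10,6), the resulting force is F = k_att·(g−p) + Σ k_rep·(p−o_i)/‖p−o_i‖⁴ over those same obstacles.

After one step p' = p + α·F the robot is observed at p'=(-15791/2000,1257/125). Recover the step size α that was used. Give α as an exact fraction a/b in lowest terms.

F_att = 5/4·(g−p) = 5/4·(-3,0) = (-3.7500,0.0000)
o1: d²=25 ≤ ρ²=59; F_rep = 35·(3,4)/25² = (0.1680,0.2240)
F = F_att + ΣF_rep = (-3.5820,0.2240)
Δp = p'−p = (-0.8955,0.0560); α = Δx/Fx = (-1791/2000) / (-1791/500) = 1/4
check: Δy/Fy = (7/125) / (28/125) = 1/4 ✓

α = 1/4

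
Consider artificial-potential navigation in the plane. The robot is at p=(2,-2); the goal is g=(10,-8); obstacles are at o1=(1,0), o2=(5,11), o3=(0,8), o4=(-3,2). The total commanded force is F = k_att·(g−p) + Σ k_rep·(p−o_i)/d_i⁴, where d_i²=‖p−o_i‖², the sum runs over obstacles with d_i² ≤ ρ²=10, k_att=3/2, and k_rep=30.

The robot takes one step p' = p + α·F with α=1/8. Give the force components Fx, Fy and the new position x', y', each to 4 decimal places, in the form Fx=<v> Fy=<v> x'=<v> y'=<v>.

Fx=13.2000 Fy=-11.4000 x'=3.6500 y'=-3.4250

F_att = 3/2·(g−p) = 3/2·(8,-6) = (12.0000,-9.0000)
o1: d²=5 ≤ ρ²=10; F_rep = 30·(1,-2)/5² = (1.2000,-2.4000)
o2: d²=178 > ρ²=10 → inactive
o3: d²=104 > ρ²=10 → inactive
o4: d²=41 > ρ²=10 → inactive
F = F_att + ΣF_rep = (13.2000,-11.4000)
p' = p + 1/8·F = (3.6500,-3.4250)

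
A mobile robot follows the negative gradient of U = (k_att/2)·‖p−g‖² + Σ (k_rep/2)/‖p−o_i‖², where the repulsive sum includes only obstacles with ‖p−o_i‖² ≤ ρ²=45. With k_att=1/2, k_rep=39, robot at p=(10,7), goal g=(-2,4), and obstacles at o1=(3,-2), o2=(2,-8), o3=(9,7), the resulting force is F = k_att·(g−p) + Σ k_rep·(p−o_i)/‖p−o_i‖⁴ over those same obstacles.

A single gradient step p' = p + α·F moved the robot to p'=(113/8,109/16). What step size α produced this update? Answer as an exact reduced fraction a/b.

F_att = 1/2·(g−p) = 1/2·(-12,-3) = (-6.0000,-1.5000)
o1: d²=130 > ρ²=45 → inactive
o2: d²=289 > ρ²=45 → inactive
o3: d²=1 ≤ ρ²=45; F_rep = 39·(1,0)/1² = (39.0000,0.0000)
F = F_att + ΣF_rep = (33.0000,-1.5000)
Δp = p'−p = (4.1250,-0.1875); α = Δx/Fx = (33/8) / (33) = 1/8
check: Δy/Fy = (-3/16) / (-3/2) = 1/8 ✓

α = 1/8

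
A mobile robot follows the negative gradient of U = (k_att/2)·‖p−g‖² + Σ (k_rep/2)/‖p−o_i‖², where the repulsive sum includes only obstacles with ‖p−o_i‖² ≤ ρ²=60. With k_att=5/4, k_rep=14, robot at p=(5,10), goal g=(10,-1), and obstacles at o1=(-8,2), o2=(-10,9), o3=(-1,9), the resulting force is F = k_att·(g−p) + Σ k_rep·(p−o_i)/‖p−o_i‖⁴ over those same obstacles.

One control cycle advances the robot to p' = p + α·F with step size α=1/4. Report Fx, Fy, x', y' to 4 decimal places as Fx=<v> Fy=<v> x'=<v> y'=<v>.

F_att = 5/4·(g−p) = 5/4·(5,-11) = (6.2500,-13.7500)
o1: d²=233 > ρ²=60 → inactive
o2: d²=226 > ρ²=60 → inactive
o3: d²=37 ≤ ρ²=60; F_rep = 14·(6,1)/37² = (0.0614,0.0102)
F = F_att + ΣF_rep = (6.3114,-13.7398)
p' = p + 1/4·F = (6.5778,6.5651)

Fx=6.3114 Fy=-13.7398 x'=6.5778 y'=6.5651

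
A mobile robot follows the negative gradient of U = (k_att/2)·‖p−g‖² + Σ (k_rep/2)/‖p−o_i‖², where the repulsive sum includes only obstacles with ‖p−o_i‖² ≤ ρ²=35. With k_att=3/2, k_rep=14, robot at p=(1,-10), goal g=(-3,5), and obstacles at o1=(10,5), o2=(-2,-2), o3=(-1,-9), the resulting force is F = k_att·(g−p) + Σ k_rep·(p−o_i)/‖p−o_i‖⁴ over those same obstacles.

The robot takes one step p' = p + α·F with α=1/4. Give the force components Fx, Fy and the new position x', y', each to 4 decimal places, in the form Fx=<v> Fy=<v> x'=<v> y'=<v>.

F_att = 3/2·(g−p) = 3/2·(-4,15) = (-6.0000,22.5000)
o1: d²=306 > ρ²=35 → inactive
o2: d²=73 > ρ²=35 → inactive
o3: d²=5 ≤ ρ²=35; F_rep = 14·(2,-1)/5² = (1.1200,-0.5600)
F = F_att + ΣF_rep = (-4.8800,21.9400)
p' = p + 1/4·F = (-0.2200,-4.5150)

Fx=-4.8800 Fy=21.9400 x'=-0.2200 y'=-4.5150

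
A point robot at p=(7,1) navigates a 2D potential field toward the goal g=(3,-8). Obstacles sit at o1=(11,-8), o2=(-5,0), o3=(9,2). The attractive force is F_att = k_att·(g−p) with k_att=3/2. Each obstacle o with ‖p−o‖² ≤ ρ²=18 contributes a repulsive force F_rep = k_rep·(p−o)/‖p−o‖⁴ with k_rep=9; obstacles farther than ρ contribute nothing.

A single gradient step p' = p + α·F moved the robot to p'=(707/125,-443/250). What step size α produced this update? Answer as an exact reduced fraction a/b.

F_att = 3/2·(g−p) = 3/2·(-4,-9) = (-6.0000,-13.5000)
o1: d²=97 > ρ²=18 → inactive
o2: d²=145 > ρ²=18 → inactive
o3: d²=5 ≤ ρ²=18; F_rep = 9·(-2,-1)/5² = (-0.7200,-0.3600)
F = F_att + ΣF_rep = (-6.7200,-13.8600)
Δp = p'−p = (-1.3440,-2.7720); α = Δx/Fx = (-168/125) / (-168/25) = 1/5
check: Δy/Fy = (-693/250) / (-693/50) = 1/5 ✓

α = 1/5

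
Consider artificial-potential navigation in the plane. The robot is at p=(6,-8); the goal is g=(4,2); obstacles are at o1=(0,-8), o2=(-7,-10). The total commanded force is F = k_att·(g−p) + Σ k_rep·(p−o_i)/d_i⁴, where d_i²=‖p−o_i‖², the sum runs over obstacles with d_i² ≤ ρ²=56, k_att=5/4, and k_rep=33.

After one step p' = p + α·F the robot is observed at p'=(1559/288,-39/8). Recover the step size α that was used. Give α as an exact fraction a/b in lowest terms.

α = 1/4

F_att = 5/4·(g−p) = 5/4·(-2,10) = (-2.5000,12.5000)
o1: d²=36 ≤ ρ²=56; F_rep = 33·(6,0)/36² = (0.1528,0.0000)
o2: d²=173 > ρ²=56 → inactive
F = F_att + ΣF_rep = (-2.3472,12.5000)
Δp = p'−p = (-0.5868,3.1250); α = Δx/Fx = (-169/288) / (-169/72) = 1/4
check: Δy/Fy = (25/8) / (25/2) = 1/4 ✓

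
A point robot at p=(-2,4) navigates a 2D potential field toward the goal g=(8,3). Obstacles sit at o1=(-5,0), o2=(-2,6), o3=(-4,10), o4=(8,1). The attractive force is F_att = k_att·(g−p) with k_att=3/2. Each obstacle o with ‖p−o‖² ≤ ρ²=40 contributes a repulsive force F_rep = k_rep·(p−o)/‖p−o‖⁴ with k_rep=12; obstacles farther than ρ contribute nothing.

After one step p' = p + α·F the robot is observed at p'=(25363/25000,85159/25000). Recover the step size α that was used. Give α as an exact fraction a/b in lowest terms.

α = 1/5

F_att = 3/2·(g−p) = 3/2·(10,-1) = (15.0000,-1.5000)
o1: d²=25 ≤ ρ²=40; F_rep = 12·(3,4)/25² = (0.0576,0.0768)
o2: d²=4 ≤ ρ²=40; F_rep = 12·(0,-2)/4² = (0.0000,-1.5000)
o3: d²=40 ≤ ρ²=40; F_rep = 12·(2,-6)/40² = (0.0150,-0.0450)
o4: d²=109 > ρ²=40 → inactive
F = F_att + ΣF_rep = (15.0726,-2.9682)
Δp = p'−p = (3.0145,-0.5936); α = Δx/Fx = (75363/25000) / (75363/5000) = 1/5
check: Δy/Fy = (-14841/25000) / (-14841/5000) = 1/5 ✓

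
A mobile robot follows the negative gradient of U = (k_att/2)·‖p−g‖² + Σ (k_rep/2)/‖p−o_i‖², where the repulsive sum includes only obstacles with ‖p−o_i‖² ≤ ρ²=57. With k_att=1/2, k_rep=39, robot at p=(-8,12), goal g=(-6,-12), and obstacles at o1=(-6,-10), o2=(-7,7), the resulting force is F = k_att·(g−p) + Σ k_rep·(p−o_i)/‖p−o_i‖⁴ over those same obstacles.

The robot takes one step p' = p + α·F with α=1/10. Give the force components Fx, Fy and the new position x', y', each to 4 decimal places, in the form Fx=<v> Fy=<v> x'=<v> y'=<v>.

Fx=0.9423 Fy=-11.7115 x'=-7.9058 y'=10.8288

F_att = 1/2·(g−p) = 1/2·(2,-24) = (1.0000,-12.0000)
o1: d²=488 > ρ²=57 → inactive
o2: d²=26 ≤ ρ²=57; F_rep = 39·(-1,5)/26² = (-0.0577,0.2885)
F = F_att + ΣF_rep = (0.9423,-11.7115)
p' = p + 1/10·F = (-7.9058,10.8288)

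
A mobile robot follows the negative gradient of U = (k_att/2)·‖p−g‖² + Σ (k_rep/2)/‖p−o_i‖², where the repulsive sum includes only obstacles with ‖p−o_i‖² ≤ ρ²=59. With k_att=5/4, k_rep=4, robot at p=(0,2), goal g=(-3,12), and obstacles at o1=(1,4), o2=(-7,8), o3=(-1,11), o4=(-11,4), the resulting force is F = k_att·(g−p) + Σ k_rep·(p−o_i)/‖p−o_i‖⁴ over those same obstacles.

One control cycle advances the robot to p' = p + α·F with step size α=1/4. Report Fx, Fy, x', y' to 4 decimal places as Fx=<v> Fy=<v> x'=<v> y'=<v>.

Fx=-3.9100 Fy=12.1800 x'=-0.9775 y'=5.0450

F_att = 5/4·(g−p) = 5/4·(-3,10) = (-3.7500,12.5000)
o1: d²=5 ≤ ρ²=59; F_rep = 4·(-1,-2)/5² = (-0.1600,-0.3200)
o2: d²=85 > ρ²=59 → inactive
o3: d²=82 > ρ²=59 → inactive
o4: d²=125 > ρ²=59 → inactive
F = F_att + ΣF_rep = (-3.9100,12.1800)
p' = p + 1/4·F = (-0.9775,5.0450)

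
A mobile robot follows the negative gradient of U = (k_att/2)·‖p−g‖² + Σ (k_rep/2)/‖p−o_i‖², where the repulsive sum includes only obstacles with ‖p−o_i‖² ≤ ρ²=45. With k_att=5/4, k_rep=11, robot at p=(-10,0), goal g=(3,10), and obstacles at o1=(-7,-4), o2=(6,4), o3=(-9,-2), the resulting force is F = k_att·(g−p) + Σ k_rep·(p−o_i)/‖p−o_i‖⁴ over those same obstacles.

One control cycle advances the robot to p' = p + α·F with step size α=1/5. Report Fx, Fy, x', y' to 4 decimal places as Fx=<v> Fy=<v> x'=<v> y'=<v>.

F_att = 5/4·(g−p) = 5/4·(13,10) = (16.2500,12.5000)
o1: d²=25 ≤ ρ²=45; F_rep = 11·(-3,4)/25² = (-0.0528,0.0704)
o2: d²=272 > ρ²=45 → inactive
o3: d²=5 ≤ ρ²=45; F_rep = 11·(-1,2)/5² = (-0.4400,0.8800)
F = F_att + ΣF_rep = (15.7572,13.4504)
p' = p + 1/5·F = (-6.8486,2.6901)

Fx=15.7572 Fy=13.4504 x'=-6.8486 y'=2.6901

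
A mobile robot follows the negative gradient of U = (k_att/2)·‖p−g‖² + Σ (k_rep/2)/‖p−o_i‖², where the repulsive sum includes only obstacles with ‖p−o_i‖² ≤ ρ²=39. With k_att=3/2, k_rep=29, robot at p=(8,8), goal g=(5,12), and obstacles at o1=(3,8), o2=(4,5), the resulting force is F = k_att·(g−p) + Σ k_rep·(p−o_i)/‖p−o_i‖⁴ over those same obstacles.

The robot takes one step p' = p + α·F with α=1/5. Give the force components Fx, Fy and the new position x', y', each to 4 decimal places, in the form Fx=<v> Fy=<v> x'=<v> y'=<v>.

Fx=-4.0824 Fy=6.1392 x'=7.1835 y'=9.2278

F_att = 3/2·(g−p) = 3/2·(-3,4) = (-4.5000,6.0000)
o1: d²=25 ≤ ρ²=39; F_rep = 29·(5,0)/25² = (0.2320,0.0000)
o2: d²=25 ≤ ρ²=39; F_rep = 29·(4,3)/25² = (0.1856,0.1392)
F = F_att + ΣF_rep = (-4.0824,6.1392)
p' = p + 1/5·F = (7.1835,9.2278)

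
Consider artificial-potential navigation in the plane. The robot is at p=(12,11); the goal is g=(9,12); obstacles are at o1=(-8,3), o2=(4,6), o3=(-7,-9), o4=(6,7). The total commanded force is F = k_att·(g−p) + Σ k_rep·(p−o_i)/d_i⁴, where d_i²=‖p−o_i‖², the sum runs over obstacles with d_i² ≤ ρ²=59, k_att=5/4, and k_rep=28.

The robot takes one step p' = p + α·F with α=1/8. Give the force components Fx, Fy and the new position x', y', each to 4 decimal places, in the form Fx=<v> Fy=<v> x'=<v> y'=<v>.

F_att = 5/4·(g−p) = 5/4·(-3,1) = (-3.7500,1.2500)
o1: d²=464 > ρ²=59 → inactive
o2: d²=89 > ρ²=59 → inactive
o3: d²=761 > ρ²=59 → inactive
o4: d²=52 ≤ ρ²=59; F_rep = 28·(6,4)/52² = (0.0621,0.0414)
F = F_att + ΣF_rep = (-3.6879,1.2914)
p' = p + 1/8·F = (11.5390,11.1614)

Fx=-3.6879 Fy=1.2914 x'=11.5390 y'=11.1614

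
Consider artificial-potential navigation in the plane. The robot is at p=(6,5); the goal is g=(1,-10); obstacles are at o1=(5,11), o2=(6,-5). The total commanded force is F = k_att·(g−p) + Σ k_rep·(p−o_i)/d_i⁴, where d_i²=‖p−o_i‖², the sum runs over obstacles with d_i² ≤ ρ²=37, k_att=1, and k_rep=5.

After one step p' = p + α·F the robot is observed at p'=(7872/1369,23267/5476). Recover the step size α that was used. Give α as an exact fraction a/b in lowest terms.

F_att = 1·(g−p) = 1·(-5,-15) = (-5.0000,-15.0000)
o1: d²=37 ≤ ρ²=37; F_rep = 5·(1,-6)/37² = (0.0037,-0.0219)
o2: d²=100 > ρ²=37 → inactive
F = F_att + ΣF_rep = (-4.9963,-15.0219)
Δp = p'−p = (-0.2498,-0.7511); α = Δx/Fx = (-342/1369) / (-6840/1369) = 1/20
check: Δy/Fy = (-4113/5476) / (-20565/1369) = 1/20 ✓

α = 1/20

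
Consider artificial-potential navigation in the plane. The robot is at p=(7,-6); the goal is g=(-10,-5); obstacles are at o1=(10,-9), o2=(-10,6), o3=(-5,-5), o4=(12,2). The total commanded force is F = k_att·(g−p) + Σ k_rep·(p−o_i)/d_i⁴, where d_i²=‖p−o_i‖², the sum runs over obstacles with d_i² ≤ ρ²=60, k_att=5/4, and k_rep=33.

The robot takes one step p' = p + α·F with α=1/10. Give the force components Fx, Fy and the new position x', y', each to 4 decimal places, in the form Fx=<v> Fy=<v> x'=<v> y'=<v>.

Fx=-21.5556 Fy=1.5556 x'=4.8444 y'=-5.8444

F_att = 5/4·(g−p) = 5/4·(-17,1) = (-21.2500,1.2500)
o1: d²=18 ≤ ρ²=60; F_rep = 33·(-3,3)/18² = (-0.3056,0.3056)
o2: d²=433 > ρ²=60 → inactive
o3: d²=145 > ρ²=60 → inactive
o4: d²=89 > ρ²=60 → inactive
F = F_att + ΣF_rep = (-21.5556,1.5556)
p' = p + 1/10·F = (4.8444,-5.8444)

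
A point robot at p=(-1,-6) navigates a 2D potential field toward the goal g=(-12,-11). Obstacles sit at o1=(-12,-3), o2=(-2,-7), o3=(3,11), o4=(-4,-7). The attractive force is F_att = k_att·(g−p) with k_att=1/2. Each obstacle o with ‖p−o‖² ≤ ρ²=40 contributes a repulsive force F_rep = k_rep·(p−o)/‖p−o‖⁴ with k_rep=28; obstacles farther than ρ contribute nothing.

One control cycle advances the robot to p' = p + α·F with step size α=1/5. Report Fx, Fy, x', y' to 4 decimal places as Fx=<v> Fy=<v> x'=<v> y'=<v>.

Fx=2.3400 Fy=4.7800 x'=-0.5320 y'=-5.0440

F_att = 1/2·(g−p) = 1/2·(-11,-5) = (-5.5000,-2.5000)
o1: d²=130 > ρ²=40 → inactive
o2: d²=2 ≤ ρ²=40; F_rep = 28·(1,1)/2² = (7.0000,7.0000)
o3: d²=305 > ρ²=40 → inactive
o4: d²=10 ≤ ρ²=40; F_rep = 28·(3,1)/10² = (0.8400,0.2800)
F = F_att + ΣF_rep = (2.3400,4.7800)
p' = p + 1/5·F = (-0.5320,-5.0440)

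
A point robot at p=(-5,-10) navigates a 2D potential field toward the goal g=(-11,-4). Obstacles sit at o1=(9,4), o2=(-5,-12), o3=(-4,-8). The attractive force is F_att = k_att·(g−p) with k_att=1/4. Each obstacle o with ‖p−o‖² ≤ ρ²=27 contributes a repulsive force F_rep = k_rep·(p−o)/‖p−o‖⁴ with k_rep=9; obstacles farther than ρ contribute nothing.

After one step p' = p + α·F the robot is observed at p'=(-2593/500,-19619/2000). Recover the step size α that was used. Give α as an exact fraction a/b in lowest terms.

F_att = 1/4·(g−p) = 1/4·(-6,6) = (-1.5000,1.5000)
o1: d²=392 > ρ²=27 → inactive
o2: d²=4 ≤ ρ²=27; F_rep = 9·(0,2)/4² = (0.0000,1.1250)
o3: d²=5 ≤ ρ²=27; F_rep = 9·(-1,-2)/5² = (-0.3600,-0.7200)
F = F_att + ΣF_rep = (-1.8600,1.9050)
Δp = p'−p = (-0.1860,0.1905); α = Δx/Fx = (-93/500) / (-93/50) = 1/10
check: Δy/Fy = (381/2000) / (381/200) = 1/10 ✓

α = 1/10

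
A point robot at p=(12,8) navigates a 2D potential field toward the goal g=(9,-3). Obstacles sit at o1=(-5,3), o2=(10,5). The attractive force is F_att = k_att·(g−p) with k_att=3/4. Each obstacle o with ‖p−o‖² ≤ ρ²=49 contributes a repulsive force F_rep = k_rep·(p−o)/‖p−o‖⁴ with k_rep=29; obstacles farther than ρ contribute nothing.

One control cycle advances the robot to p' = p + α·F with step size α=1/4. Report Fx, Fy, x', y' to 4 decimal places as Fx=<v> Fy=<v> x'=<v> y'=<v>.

Fx=-1.9068 Fy=-7.7352 x'=11.5233 y'=6.0662

F_att = 3/4·(g−p) = 3/4·(-3,-11) = (-2.2500,-8.2500)
o1: d²=314 > ρ²=49 → inactive
o2: d²=13 ≤ ρ²=49; F_rep = 29·(2,3)/13² = (0.3432,0.5148)
F = F_att + ΣF_rep = (-1.9068,-7.7352)
p' = p + 1/4·F = (11.5233,6.0662)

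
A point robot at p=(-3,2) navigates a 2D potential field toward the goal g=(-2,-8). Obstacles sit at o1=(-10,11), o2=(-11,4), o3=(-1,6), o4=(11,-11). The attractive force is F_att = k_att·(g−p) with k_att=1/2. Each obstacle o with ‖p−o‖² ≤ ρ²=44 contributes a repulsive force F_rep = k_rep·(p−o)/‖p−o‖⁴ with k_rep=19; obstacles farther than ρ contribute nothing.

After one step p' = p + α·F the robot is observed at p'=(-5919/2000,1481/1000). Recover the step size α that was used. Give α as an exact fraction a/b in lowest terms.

α = 1/10

F_att = 1/2·(g−p) = 1/2·(1,-10) = (0.5000,-5.0000)
o1: d²=130 > ρ²=44 → inactive
o2: d²=68 > ρ²=44 → inactive
o3: d²=20 ≤ ρ²=44; F_rep = 19·(-2,-4)/20² = (-0.0950,-0.1900)
o4: d²=365 > ρ²=44 → inactive
F = F_att + ΣF_rep = (0.4050,-5.1900)
Δp = p'−p = (0.0405,-0.5190); α = Δx/Fx = (81/2000) / (81/200) = 1/10
check: Δy/Fy = (-519/1000) / (-519/100) = 1/10 ✓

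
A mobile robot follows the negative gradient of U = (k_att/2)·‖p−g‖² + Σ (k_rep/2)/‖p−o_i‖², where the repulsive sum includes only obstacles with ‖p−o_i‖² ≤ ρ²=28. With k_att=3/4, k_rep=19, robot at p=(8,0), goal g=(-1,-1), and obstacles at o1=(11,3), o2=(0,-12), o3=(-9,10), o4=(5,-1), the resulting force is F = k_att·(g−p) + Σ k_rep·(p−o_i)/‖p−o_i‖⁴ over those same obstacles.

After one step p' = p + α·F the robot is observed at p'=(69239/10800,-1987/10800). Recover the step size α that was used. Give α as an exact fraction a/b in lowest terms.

α = 1/4

F_att = 3/4·(g−p) = 3/4·(-9,-1) = (-6.7500,-0.7500)
o1: d²=18 ≤ ρ²=28; F_rep = 19·(-3,-3)/18² = (-0.1759,-0.1759)
o2: d²=208 > ρ²=28 → inactive
o3: d²=389 > ρ²=28 → inactive
o4: d²=10 ≤ ρ²=28; F_rep = 19·(3,1)/10² = (0.5700,0.1900)
F = F_att + ΣF_rep = (-6.3559,-0.7359)
Δp = p'−p = (-1.5890,-0.1840); α = Δx/Fx = (-17161/10800) / (-17161/2700) = 1/4
check: Δy/Fy = (-1987/10800) / (-1987/2700) = 1/4 ✓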